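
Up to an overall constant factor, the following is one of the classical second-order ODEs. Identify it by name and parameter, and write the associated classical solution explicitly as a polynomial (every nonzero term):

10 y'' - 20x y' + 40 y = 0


All three coefficients share the factor 10; dividing through by 10 gives  y'' - 2x y' + 4 y = 0.
This matches the Hermite equation y'' - 2x y' + 2n y = 0 with 2n = 4, so n = 2; the polynomial solution is H_2(x).
With y = sum_k a_k x^k, matching x^k gives (k+2)(k+1) a_{k+2} = 2(k - n) a_k = 2(k - 2) a_k. The right side vanishes at k = 2, so the series with the parity of 2 terminates at degree 2.
Standard normalization: leading coefficient of H_n is 2^n, so a_2 = 2^2 = 4. Work downward with a_k = (k+1)(k+2) a_{k+2} / (2(k - n)):
  a_0 = (1)(2)(4) / (2(0 - 2)) = 8/(-4) = -2
Hence H_2(x) = 4 x^2 - 2.

H_2(x); series = 4 x^2 - 2


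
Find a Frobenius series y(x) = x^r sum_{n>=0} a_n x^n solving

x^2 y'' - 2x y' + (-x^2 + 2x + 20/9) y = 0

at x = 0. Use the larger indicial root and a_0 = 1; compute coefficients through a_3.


Write in Frobenius form y'' + (p(x)/x) y' + (q(x)/x^2) y = 0:
  p(x) = -2,  q(x) = -x^2 + 2x + 20/9.
Indicial equation: r(r-1) + (-2) r + (20/9) = 0 -> roots r_1 = 5/3, r_2 = 4/3.
Take r = r_1 = 5/3. Let y(x) = x^r sum_{n>=0} a_n x^n with a_0 = 1.
Substitute y = x^r sum a_n x^n and match x^{r+n}. The recurrence is
  D(n) a_n + 2 a_{n-1} - 1 a_{n-2} = 0,  where D(n) = (r+n)(r+n-1) + (-2)(r+n) + (20/9).
  a_n = [-2 a_{n-1} + 1 a_{n-2}] / D(n).
Since the indicial polynomial factors as (r - r_1)(r - r_2), D(n) = (r_1 + n - r_1)(r_1 + n - r_2) = n(n + 1/3).
Evaluating step by step (a_0 = 1):
  n = 1: D(1) = 1(1 + 1/3) = 4/3; numerator = -2(1) = -2; a_1 = (-2)/(4/3) = -3/2
  n = 2: D(2) = 2(2 + 1/3) = 14/3; numerator = -2(-3/2) + 1(1) = 4; a_2 = (4)/(14/3) = 6/7
  n = 3: D(3) = 3(3 + 1/3) = 10; numerator = -2(6/7) + 1(-3/2) = -45/14; a_3 = (-45/14)/(10) = -9/28

r = 5/3; a_0 = 1; a_1 = -3/2; a_2 = 6/7; a_3 = -9/28


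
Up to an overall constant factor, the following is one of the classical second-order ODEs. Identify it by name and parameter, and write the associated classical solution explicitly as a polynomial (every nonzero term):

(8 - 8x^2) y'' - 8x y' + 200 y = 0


All three coefficients share the factor 8; dividing through by 8 gives  (1 - x^2) y'' - x y' + 25 y = 0.
This matches the Chebyshev equation (1 - x^2) y'' - x y' + n^2 y = 0 (note the -x y' term, not -2x y') with n^2 = 25, so n = 5; the polynomial solution is T_5(x).
With y = sum_k a_k x^k, matching x^k gives (k+2)(k+1) a_{k+2} = (k^2 - n^2) a_k = (k - 5)(k + 5) a_k. The right side vanishes at k = 5, so the series with the parity of 5 terminates at degree 5.
Standard normalization: leading coefficient of T_n is 2^(n-1), so a_5 = 2^4 = 16. Work downward with a_k = (k+1)(k+2) a_{k+2} / ((k - 5)(k + 5)):
  a_3 = (4)(5)(16) / ((3 - 5)(3 + 5)) = 320/(-16) = -20
  a_1 = (2)(3)(-20) / ((1 - 5)(1 + 5)) = -120/(-24) = 5
Hence T_5(x) = 16 x^5 - 20 x^3 + 5 x.

T_5(x); series = 16 x^5 - 20 x^3 + 5 x


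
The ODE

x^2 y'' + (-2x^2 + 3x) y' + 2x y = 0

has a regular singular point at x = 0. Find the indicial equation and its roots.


Divide by x^2 to reach normal form y'' + P_1(x) y' + P_2(x) y = 0 with P_1(x) = -2 + 3/x and P_2(x) = 2/x.
x = 0 is a singular point because the y'-coefficient -2 + 3/x has a pole at x = 0 and the y-coefficient 2/x has a pole at x = 0.
It is a regular singular point because x P_1(x) = p(x) = 3 - 2x and x^2 P_2(x) = q(x) = 2x are polynomials, hence analytic at x = 0.
p(0) = 3,  q(0) = 0.
Indicial equation: r(r-1) + p(0) r + q(0) = 0, i.e. r^2 + (p(0) - 1) r + q(0) = 0, i.e. r^2 + 2 r = 0.
Discriminant: (2)^2 - 4(0) = 4, so r = (-2 ± 2)/2.
Solving: r_1 = 0, r_2 = -2.

indicial: r^2 + 2 r = 0; roots r_1 = 0, r_2 = -2


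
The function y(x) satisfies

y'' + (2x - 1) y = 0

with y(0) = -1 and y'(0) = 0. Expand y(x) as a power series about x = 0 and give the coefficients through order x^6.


Ansatz: y(x) = sum_{n>=0} a_n x^n, so y'(x) = sum_{n>=1} n a_n x^(n-1) and y''(x) = sum_{n>=2} n(n-1) a_n x^(n-2).
Substitute into P(x) y'' + Q(x) y' + R(x) y = 0 with P(x) = 1, Q(x) = 0, R(x) = 2x - 1, and match powers of x.
Initial conditions: a_0 = -1, a_1 = 0.
Setting the coefficient of each power of x to zero and solving order by order (substituting the coefficients already found):
  x^0: 2 a_2 - a_0 = 0  ->  2 a_2 = a_0 = -1  ->  a_2 = -1/2
  x^1: 6 a_3 - a_1 + 2 a_0 = 0  ->  6 a_3 = a_1 - 2 a_0 = 2  ->  a_3 = 1/3
  x^2: 12 a_4 - a_2 + 2 a_1 = 0  ->  12 a_4 = a_2 - 2 a_1 = -1/2  ->  a_4 = -1/24
  x^3: 20 a_5 - a_3 + 2 a_2 = 0  ->  20 a_5 = a_3 - 2 a_2 = 4/3  ->  a_5 = 1/15
  x^4: 30 a_6 - a_4 + 2 a_3 = 0  ->  30 a_6 = a_4 - 2 a_3 = -17/24  ->  a_6 = -17/720
Truncated series: y(x) = -1 - (1/2) x^2 + (1/3) x^3 - (1/24) x^4 + (1/15) x^5 - (17/720) x^6 + O(x^7).

a_0 = -1; a_1 = 0; a_2 = -1/2; a_3 = 1/3; a_4 = -1/24; a_5 = 1/15; a_6 = -17/720


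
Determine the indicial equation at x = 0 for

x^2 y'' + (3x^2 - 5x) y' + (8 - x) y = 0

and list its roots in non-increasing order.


Divide by x^2 to reach normal form y'' + P_1(x) y' + P_2(x) y = 0 with P_1(x) = 3 - 5/x and P_2(x) = -1/x + 8/x^2.
x = 0 is a singular point because the y'-coefficient 3 - 5/x has a pole at x = 0 and the y-coefficient -1/x + 8/x^2 has a pole at x = 0.
It is a regular singular point because x P_1(x) = p(x) = 3x - 5 and x^2 P_2(x) = q(x) = 8 - x are polynomials, hence analytic at x = 0.
p(0) = -5,  q(0) = 8.
Indicial equation: r(r-1) + p(0) r + q(0) = 0, i.e. r^2 + (p(0) - 1) r + q(0) = 0, i.e. r^2 - 6 r + 8 = 0.
Discriminant: (-6)^2 - 4(8) = 4, so r = (6 ± 2)/2.
Solving: r_1 = 4, r_2 = 2.

indicial: r^2 - 6 r + 8 = 0; roots r_1 = 4, r_2 = 2


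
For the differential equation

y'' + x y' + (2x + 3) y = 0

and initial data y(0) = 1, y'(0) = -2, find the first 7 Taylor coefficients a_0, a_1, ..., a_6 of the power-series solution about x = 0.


Ansatz: y(x) = sum_{n>=0} a_n x^n, so y'(x) = sum_{n>=1} n a_n x^(n-1) and y''(x) = sum_{n>=2} n(n-1) a_n x^(n-2).
Substitute into P(x) y'' + Q(x) y' + R(x) y = 0 with P(x) = 1, Q(x) = x, R(x) = 2x + 3, and match powers of x.
Initial conditions: a_0 = 1, a_1 = -2.
Setting the coefficient of each power of x to zero and solving order by order (substituting the coefficients already found):
  x^0: 2 a_2 + 3 a_0 = 0  ->  2 a_2 = -3 a_0 = -3  ->  a_2 = -3/2
  x^1: 6 a_3 + 4 a_1 + 2 a_0 = 0  ->  6 a_3 = -4 a_1 - 2 a_0 = 6  ->  a_3 = 1
  x^2: 12 a_4 + 5 a_2 + 2 a_1 = 0  ->  12 a_4 = -5 a_2 - 2 a_1 = 23/2  ->  a_4 = 23/24
  x^3: 20 a_5 + 6 a_3 + 2 a_2 = 0  ->  20 a_5 = -6 a_3 - 2 a_2 = -3  ->  a_5 = -3/20
  x^4: 30 a_6 + 7 a_4 + 2 a_3 = 0  ->  30 a_6 = -7 a_4 - 2 a_3 = -209/24  ->  a_6 = -209/720
Truncated series: y(x) = 1 - 2 x - (3/2) x^2 + x^3 + (23/24) x^4 - (3/20) x^5 - (209/720) x^6 + O(x^7).

a_0 = 1; a_1 = -2; a_2 = -3/2; a_3 = 1; a_4 = 23/24; a_5 = -3/20; a_6 = -209/720


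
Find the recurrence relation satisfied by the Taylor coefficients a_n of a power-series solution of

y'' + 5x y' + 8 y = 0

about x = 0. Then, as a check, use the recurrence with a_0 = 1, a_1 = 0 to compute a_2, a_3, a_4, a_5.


Substitute y = sum_n a_n x^n.
y''(x) has coefficient (n+2)(n+1) a_{n+2} at x^n;
5 x y'(x) has coefficient 5 n a_n at x^n (shift);
8 y(x) has coefficient 8 a_n at x^n.
Matching x^n: (n+2)(n+1) a_{n+2} + (5n + 8) a_n = 0.
Thus a_{n+2} = (-5n - 8) / ((n+1)(n+2)) * a_n.

Check with a_0 = 1, a_1 = 0 (apply the recurrence for n = 0, 1, 2, 3): a_0 = 1, a_1 = 0, a_2 = -4, a_3 = 0, a_4 = 6, a_5 = 0.

a_(n+2) = (-5n - 8) / ((n+1)(n+2)) * a_n; check: a_0 = 1, a_1 = 0, a_2 = -4, a_3 = 0, a_4 = 6, a_5 = 0


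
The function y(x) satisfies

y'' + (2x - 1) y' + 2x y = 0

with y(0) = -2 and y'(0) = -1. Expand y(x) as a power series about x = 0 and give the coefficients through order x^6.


Ansatz: y(x) = sum_{n>=0} a_n x^n, so y'(x) = sum_{n>=1} n a_n x^(n-1) and y''(x) = sum_{n>=2} n(n-1) a_n x^(n-2).
Substitute into P(x) y'' + Q(x) y' + R(x) y = 0 with P(x) = 1, Q(x) = 2x - 1, R(x) = 2x, and match powers of x.
Initial conditions: a_0 = -2, a_1 = -1.
Setting the coefficient of each power of x to zero and solving order by order (substituting the coefficients already found):
  x^0: 2 a_2 - a_1 = 0  ->  2 a_2 = a_1 = -1  ->  a_2 = -1/2
  x^1: 6 a_3 - 2 a_2 + 2 a_1 + 2 a_0 = 0  ->  6 a_3 = 2 a_2 - 2 a_1 - 2 a_0 = 5  ->  a_3 = 5/6
  x^2: 12 a_4 - 3 a_3 + 4 a_2 + 2 a_1 = 0  ->  12 a_4 = 3 a_3 - 4 a_2 - 2 a_1 = 13/2  ->  a_4 = 13/24
  x^3: 20 a_5 - 4 a_4 + 6 a_3 + 2 a_2 = 0  ->  20 a_5 = 4 a_4 - 6 a_3 - 2 a_2 = -11/6  ->  a_5 = -11/120
  x^4: 30 a_6 - 5 a_5 + 8 a_4 + 2 a_3 = 0  ->  30 a_6 = 5 a_5 - 8 a_4 - 2 a_3 = -155/24  ->  a_6 = -31/144
Truncated series: y(x) = -2 - x - (1/2) x^2 + (5/6) x^3 + (13/24) x^4 - (11/120) x^5 - (31/144) x^6 + O(x^7).

a_0 = -2; a_1 = -1; a_2 = -1/2; a_3 = 5/6; a_4 = 13/24; a_5 = -11/120; a_6 = -31/144


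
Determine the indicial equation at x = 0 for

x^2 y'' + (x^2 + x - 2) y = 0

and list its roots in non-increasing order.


Divide by x^2 to reach normal form y'' + P_1(x) y' + P_2(x) y = 0 with P_1(x) = 0 and P_2(x) = 1 + 1/x - 2/x^2.
x = 0 is a singular point because the y-coefficient 1 + 1/x - 2/x^2 has a pole at x = 0.
It is a regular singular point because x P_1(x) = p(x) = 0 and x^2 P_2(x) = q(x) = x^2 + x - 2 are polynomials, hence analytic at x = 0.
p(0) = 0,  q(0) = -2.
Indicial equation: r(r-1) + p(0) r + q(0) = 0, i.e. r^2 + (p(0) - 1) r + q(0) = 0, i.e. r^2 - 1 r - 2 = 0.
Discriminant: (-1)^2 - 4(-2) = 9, so r = (1 ± 3)/2.
Solving: r_1 = 2, r_2 = -1.

indicial: r^2 - 1 r - 2 = 0; roots r_1 = 2, r_2 = -1


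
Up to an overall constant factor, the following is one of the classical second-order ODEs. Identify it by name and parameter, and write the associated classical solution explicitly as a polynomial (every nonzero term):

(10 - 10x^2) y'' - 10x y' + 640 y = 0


All three coefficients share the factor 10; dividing through by 10 gives  (1 - x^2) y'' - x y' + 64 y = 0.
This matches the Chebyshev equation (1 - x^2) y'' - x y' + n^2 y = 0 (note the -x y' term, not -2x y') with n^2 = 64, so n = 8; the polynomial solution is T_8(x).
With y = sum_k a_k x^k, matching x^k gives (k+2)(k+1) a_{k+2} = (k^2 - n^2) a_k = (k - 8)(k + 8) a_k. The right side vanishes at k = 8, so the series with the parity of 8 terminates at degree 8.
Standard normalization: leading coefficient of T_n is 2^(n-1), so a_8 = 2^7 = 128. Work downward with a_k = (k+1)(k+2) a_{k+2} / ((k - 8)(k + 8)):
  a_6 = (7)(8)(128) / ((6 - 8)(6 + 8)) = 7168/(-28) = -256
  a_4 = (5)(6)(-256) / ((4 - 8)(4 + 8)) = -7680/(-48) = 160
  a_2 = (3)(4)(160) / ((2 - 8)(2 + 8)) = 1920/(-60) = -32
  a_0 = (1)(2)(-32) / ((0 - 8)(0 + 8)) = -64/(-64) = 1
Hence T_8(x) = 128 x^8 - 256 x^6 + 160 x^4 - 32 x^2 + 1.

T_8(x); series = 128 x^8 - 256 x^6 + 160 x^4 - 32 x^2 + 1


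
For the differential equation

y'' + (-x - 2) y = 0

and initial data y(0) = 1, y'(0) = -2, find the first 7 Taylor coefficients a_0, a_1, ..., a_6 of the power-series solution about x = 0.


Ansatz: y(x) = sum_{n>=0} a_n x^n, so y'(x) = sum_{n>=1} n a_n x^(n-1) and y''(x) = sum_{n>=2} n(n-1) a_n x^(n-2).
Substitute into P(x) y'' + Q(x) y' + R(x) y = 0 with P(x) = 1, Q(x) = 0, R(x) = -x - 2, and match powers of x.
Initial conditions: a_0 = 1, a_1 = -2.
Setting the coefficient of each power of x to zero and solving order by order (substituting the coefficients already found):
  x^0: 2 a_2 - 2 a_0 = 0  ->  2 a_2 = 2 a_0 = 2  ->  a_2 = 1
  x^1: 6 a_3 - 2 a_1 - a_0 = 0  ->  6 a_3 = 2 a_1 + a_0 = -3  ->  a_3 = -1/2
  x^2: 12 a_4 - 2 a_2 - a_1 = 0  ->  12 a_4 = 2 a_2 + a_1 = 0  ->  a_4 = 0
  x^3: 20 a_5 - 2 a_3 - a_2 = 0  ->  20 a_5 = 2 a_3 + a_2 = 0  ->  a_5 = 0
  x^4: 30 a_6 - 2 a_4 - a_3 = 0  ->  30 a_6 = 2 a_4 + a_3 = -1/2  ->  a_6 = -1/60
Truncated series: y(x) = 1 - 2 x + x^2 - (1/2) x^3 - (1/60) x^6 + O(x^7).

a_0 = 1; a_1 = -2; a_2 = 1; a_3 = -1/2; a_4 = 0; a_5 = 0; a_6 = -1/60


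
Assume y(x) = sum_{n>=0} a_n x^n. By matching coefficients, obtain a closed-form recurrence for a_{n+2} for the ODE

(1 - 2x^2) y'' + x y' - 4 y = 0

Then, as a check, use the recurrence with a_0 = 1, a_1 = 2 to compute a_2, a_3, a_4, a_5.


Substitute y = sum_n a_n x^n.
(1 - 2 x^2) y'' contributes (n+2)(n+1) a_{n+2} - 2 n(n-1) a_n at x^n.
x y'(x) contributes n a_n at x^n.
-4 y(x) contributes -4 a_n at x^n.
Matching x^n: (n+2)(n+1) a_{n+2} + (-2 n(n-1) + n - 4) a_n = 0.
Thus a_{n+2} = (2 n(n-1) - n + 4) / ((n+1)(n+2)) * a_n.

Check with a_0 = 1, a_1 = 2 (apply the recurrence for n = 0, 1, 2, 3): a_0 = 1, a_1 = 2, a_2 = 2, a_3 = 1, a_4 = 1, a_5 = 13/20.

a_(n+2) = (2 n(n-1) - n + 4) / ((n+1)(n+2)) * a_n; check: a_0 = 1, a_1 = 2, a_2 = 2, a_3 = 1, a_4 = 1, a_5 = 13/20


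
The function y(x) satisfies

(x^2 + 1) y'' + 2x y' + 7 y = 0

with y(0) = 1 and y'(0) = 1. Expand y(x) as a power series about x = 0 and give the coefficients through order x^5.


Ansatz: y(x) = sum_{n>=0} a_n x^n, so y'(x) = sum_{n>=1} n a_n x^(n-1) and y''(x) = sum_{n>=2} n(n-1) a_n x^(n-2).
Substitute into P(x) y'' + Q(x) y' + R(x) y = 0 with P(x) = x^2 + 1, Q(x) = 2x, R(x) = 7, and match powers of x.
Initial conditions: a_0 = 1, a_1 = 1.
Setting the coefficient of each power of x to zero and solving order by order (substituting the coefficients already found):
  x^0: 2 a_2 + 7 a_0 = 0  ->  2 a_2 = -7 a_0 = -7  ->  a_2 = -7/2
  x^1: 6 a_3 + 9 a_1 = 0  ->  6 a_3 = -9 a_1 = -9  ->  a_3 = -3/2
  x^2: 12 a_4 + 13 a_2 = 0  ->  12 a_4 = -13 a_2 = 91/2  ->  a_4 = 91/24
  x^3: 20 a_5 + 19 a_3 = 0  ->  20 a_5 = -19 a_3 = 57/2  ->  a_5 = 57/40
Truncated series: y(x) = 1 + x - (7/2) x^2 - (3/2) x^3 + (91/24) x^4 + (57/40) x^5 + O(x^6).

a_0 = 1; a_1 = 1; a_2 = -7/2; a_3 = -3/2; a_4 = 91/24; a_5 = 57/40


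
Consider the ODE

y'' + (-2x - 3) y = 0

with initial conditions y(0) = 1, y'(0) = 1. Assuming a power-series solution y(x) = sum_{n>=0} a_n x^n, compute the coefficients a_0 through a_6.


Ansatz: y(x) = sum_{n>=0} a_n x^n, so y'(x) = sum_{n>=1} n a_n x^(n-1) and y''(x) = sum_{n>=2} n(n-1) a_n x^(n-2).
Substitute into P(x) y'' + Q(x) y' + R(x) y = 0 with P(x) = 1, Q(x) = 0, R(x) = -2x - 3, and match powers of x.
Initial conditions: a_0 = 1, a_1 = 1.
Setting the coefficient of each power of x to zero and solving order by order (substituting the coefficients already found):
  x^0: 2 a_2 - 3 a_0 = 0  ->  2 a_2 = 3 a_0 = 3  ->  a_2 = 3/2
  x^1: 6 a_3 - 3 a_1 - 2 a_0 = 0  ->  6 a_3 = 3 a_1 + 2 a_0 = 5  ->  a_3 = 5/6
  x^2: 12 a_4 - 3 a_2 - 2 a_1 = 0  ->  12 a_4 = 3 a_2 + 2 a_1 = 13/2  ->  a_4 = 13/24
  x^3: 20 a_5 - 3 a_3 - 2 a_2 = 0  ->  20 a_5 = 3 a_3 + 2 a_2 = 11/2  ->  a_5 = 11/40
  x^4: 30 a_6 - 3 a_4 - 2 a_3 = 0  ->  30 a_6 = 3 a_4 + 2 a_3 = 79/24  ->  a_6 = 79/720
Truncated series: y(x) = 1 + x + (3/2) x^2 + (5/6) x^3 + (13/24) x^4 + (11/40) x^5 + (79/720) x^6 + O(x^7).

a_0 = 1; a_1 = 1; a_2 = 3/2; a_3 = 5/6; a_4 = 13/24; a_5 = 11/40; a_6 = 79/720


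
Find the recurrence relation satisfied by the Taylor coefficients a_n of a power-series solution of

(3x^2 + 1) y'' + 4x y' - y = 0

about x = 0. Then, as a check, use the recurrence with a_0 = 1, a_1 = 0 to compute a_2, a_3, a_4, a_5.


Substitute y = sum_n a_n x^n.
(1 + 3 x^2) y'' contributes (n+2)(n+1) a_{n+2} + 3 n(n-1) a_n at x^n.
4 x y'(x) contributes 4 n a_n at x^n.
-y(x) contributes -1 a_n at x^n.
Matching x^n: (n+2)(n+1) a_{n+2} + (3 n(n-1) + 4 n - 1) a_n = 0.
Thus a_{n+2} = (-3 n(n-1) - 4 n + 1) / ((n+1)(n+2)) * a_n.

Check with a_0 = 1, a_1 = 0 (apply the recurrence for n = 0, 1, 2, 3): a_0 = 1, a_1 = 0, a_2 = 1/2, a_3 = 0, a_4 = -13/24, a_5 = 0.

a_(n+2) = (-3 n(n-1) - 4 n + 1) / ((n+1)(n+2)) * a_n; check: a_0 = 1, a_1 = 0, a_2 = 1/2, a_3 = 0, a_4 = -13/24, a_5 = 0


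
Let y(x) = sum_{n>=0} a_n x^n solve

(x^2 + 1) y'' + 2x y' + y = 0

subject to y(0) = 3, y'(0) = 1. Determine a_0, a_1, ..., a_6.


Ansatz: y(x) = sum_{n>=0} a_n x^n, so y'(x) = sum_{n>=1} n a_n x^(n-1) and y''(x) = sum_{n>=2} n(n-1) a_n x^(n-2).
Substitute into P(x) y'' + Q(x) y' + R(x) y = 0 with P(x) = x^2 + 1, Q(x) = 2x, R(x) = 1, and match powers of x.
Initial conditions: a_0 = 3, a_1 = 1.
Setting the coefficient of each power of x to zero and solving order by order (substituting the coefficients already found):
  x^0: 2 a_2 + a_0 = 0  ->  2 a_2 = -a_0 = -3  ->  a_2 = -3/2
  x^1: 6 a_3 + 3 a_1 = 0  ->  6 a_3 = -3 a_1 = -3  ->  a_3 = -1/2
  x^2: 12 a_4 + 7 a_2 = 0  ->  12 a_4 = -7 a_2 = 21/2  ->  a_4 = 7/8
  x^3: 20 a_5 + 13 a_3 = 0  ->  20 a_5 = -13 a_3 = 13/2  ->  a_5 = 13/40
  x^4: 30 a_6 + 21 a_4 = 0  ->  30 a_6 = -21 a_4 = -147/8  ->  a_6 = -49/80
Truncated series: y(x) = 3 + x - (3/2) x^2 - (1/2) x^3 + (7/8) x^4 + (13/40) x^5 - (49/80) x^6 + O(x^7).

a_0 = 3; a_1 = 1; a_2 = -3/2; a_3 = -1/2; a_4 = 7/8; a_5 = 13/40; a_6 = -49/80


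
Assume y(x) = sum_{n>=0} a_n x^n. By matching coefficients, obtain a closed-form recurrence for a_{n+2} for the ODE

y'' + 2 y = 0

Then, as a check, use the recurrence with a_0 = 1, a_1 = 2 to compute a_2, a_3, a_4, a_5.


Substitute y = sum_n a_n x^n into y'' + (const) y = 0.
y''(x) = sum_{n>=0} (n+2)(n+1) a_{n+2} x^n.
The ODE becomes sum_n [(n+2)(n+1) a_{n+2} + 2 a_n] x^n = 0.
Setting each coefficient to zero gives the recurrence:
  (n+2)(n+1) a_{n+2} + 2 a_n = 0,
  a_{n+2} = -2 / ((n+1)(n+2)) a_n.

Check with a_0 = 1, a_1 = 2 (apply the recurrence for n = 0, 1, 2, 3): a_0 = 1, a_1 = 2, a_2 = -1, a_3 = -2/3, a_4 = 1/6, a_5 = 1/15.

a_{n+2} = -2/((n+1)(n+2)) * a_n; check: a_0 = 1, a_1 = 2, a_2 = -1, a_3 = -2/3, a_4 = 1/6, a_5 = 1/15


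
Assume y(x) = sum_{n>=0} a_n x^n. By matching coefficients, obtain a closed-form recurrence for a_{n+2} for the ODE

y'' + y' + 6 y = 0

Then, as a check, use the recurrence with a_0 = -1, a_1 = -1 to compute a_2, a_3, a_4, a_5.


Substitute y = sum_n a_n x^n.
y''(x) has coefficient (n+2)(n+1) a_{n+2} at x^n;
y'(x) has coefficient (n+1) a_{n+1} at x^n;
6 y(x) has coefficient 6 a_n at x^n.
Matching x^n: (n+2)(n+1) a_{n+2} + (n+1) a_{n+1} + 6 a_n = 0.
Thus a_{n+2} = [-(n+1) a_{n+1} - 6 a_n] / ((n+1)(n+2)).

Check with a_0 = -1, a_1 = -1 (apply the recurrence for n = 0, 1, 2, 3): a_0 = -1, a_1 = -1, a_2 = 7/2, a_3 = -1/6, a_4 = -41/24, a_5 = 47/120.

a_(n+2) = [-(n+1) a_(n+1) - 6 a_n] / ((n+1)(n+2)); check: a_0 = -1, a_1 = -1, a_2 = 7/2, a_3 = -1/6, a_4 = -41/24, a_5 = 47/120


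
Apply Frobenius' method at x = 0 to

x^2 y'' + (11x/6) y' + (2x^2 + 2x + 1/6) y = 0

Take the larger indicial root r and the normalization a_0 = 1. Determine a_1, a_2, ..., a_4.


Write in Frobenius form y'' + (p(x)/x) y' + (q(x)/x^2) y = 0:
  p(x) = 11/6,  q(x) = 2x^2 + 2x + 1/6.
Indicial equation: r(r-1) + (11/6) r + (1/6) = 0 -> roots r_1 = -1/3, r_2 = -1/2.
Take r = r_1 = -1/3. Let y(x) = x^r sum_{n>=0} a_n x^n with a_0 = 1.
Substitute y = x^r sum a_n x^n and match x^{r+n}. The recurrence is
  D(n) a_n + 2 a_{n-1} + 2 a_{n-2} = 0,  where D(n) = (r+n)(r+n-1) + (11/6)(r+n) + (1/6).
  a_n = [-2 a_{n-1} - 2 a_{n-2}] / D(n).
Since the indicial polynomial factors as (r - r_1)(r - r_2), D(n) = (r_1 + n - r_1)(r_1 + n - r_2) = n(n + 1/6).
Evaluating step by step (a_0 = 1):
  n = 1: D(1) = 1(1 + 1/6) = 7/6; numerator = -2(1) = -2; a_1 = (-2)/(7/6) = -12/7
  n = 2: D(2) = 2(2 + 1/6) = 13/3; numerator = -2(-12/7) - 2(1) = 10/7; a_2 = (10/7)/(13/3) = 30/91
  n = 3: D(3) = 3(3 + 1/6) = 19/2; numerator = -2(30/91) - 2(-12/7) = 36/13; a_3 = (36/13)/(19/2) = 72/247
  n = 4: D(4) = 4(4 + 1/6) = 50/3; numerator = -2(72/247) - 2(30/91) = -2148/1729; a_4 = (-2148/1729)/(50/3) = -3222/43225

r = -1/3; a_0 = 1; a_1 = -12/7; a_2 = 30/91; a_3 = 72/247; a_4 = -3222/43225


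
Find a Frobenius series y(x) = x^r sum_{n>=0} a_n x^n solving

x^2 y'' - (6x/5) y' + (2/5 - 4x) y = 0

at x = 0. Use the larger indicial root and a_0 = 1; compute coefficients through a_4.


Write in Frobenius form y'' + (p(x)/x) y' + (q(x)/x^2) y = 0:
  p(x) = -6/5,  q(x) = 2/5 - 4x.
Indicial equation: r(r-1) + (-6/5) r + (2/5) = 0 -> roots r_1 = 2, r_2 = 1/5.
Take r = r_1 = 2. Let y(x) = x^r sum_{n>=0} a_n x^n with a_0 = 1.
Substitute y = x^r sum a_n x^n and match x^{r+n}. The recurrence is
  D(n) a_n - 4 a_{n-1} = 0,  where D(n) = (r+n)(r+n-1) + (-6/5)(r+n) + (2/5).
  a_n = 4 / D(n) * a_{n-1}.
Since the indicial polynomial factors as (r - r_1)(r - r_2), D(n) = (r_1 + n - r_1)(r_1 + n - r_2) = n(n + 9/5).
Evaluating step by step (a_0 = 1):
  n = 1: D(1) = 1(1 + 9/5) = 14/5; numerator = 4(1) = 4; a_1 = (4)/(14/5) = 10/7
  n = 2: D(2) = 2(2 + 9/5) = 38/5; numerator = 4(10/7) = 40/7; a_2 = (40/7)/(38/5) = 100/133
  n = 3: D(3) = 3(3 + 9/5) = 72/5; numerator = 4(100/133) = 400/133; a_3 = (400/133)/(72/5) = 250/1197
  n = 4: D(4) = 4(4 + 9/5) = 116/5; numerator = 4(250/1197) = 1000/1197; a_4 = (1000/1197)/(116/5) = 1250/34713

r = 2; a_0 = 1; a_1 = 10/7; a_2 = 100/133; a_3 = 250/1197; a_4 = 1250/34713


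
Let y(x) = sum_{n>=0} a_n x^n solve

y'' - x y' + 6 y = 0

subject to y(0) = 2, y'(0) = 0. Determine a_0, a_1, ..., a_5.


Ansatz: y(x) = sum_{n>=0} a_n x^n, so y'(x) = sum_{n>=1} n a_n x^(n-1) and y''(x) = sum_{n>=2} n(n-1) a_n x^(n-2).
Substitute into P(x) y'' + Q(x) y' + R(x) y = 0 with P(x) = 1, Q(x) = -x, R(x) = 6, and match powers of x.
Initial conditions: a_0 = 2, a_1 = 0.
Setting the coefficient of each power of x to zero and solving order by order (substituting the coefficients already found):
  x^0: 2 a_2 + 6 a_0 = 0  ->  2 a_2 = -6 a_0 = -12  ->  a_2 = -6
  x^1: 6 a_3 + 5 a_1 = 0  ->  6 a_3 = -5 a_1 = 0  ->  a_3 = 0
  x^2: 12 a_4 + 4 a_2 = 0  ->  12 a_4 = -4 a_2 = 24  ->  a_4 = 2
  x^3: 20 a_5 + 3 a_3 = 0  ->  20 a_5 = -3 a_3 = 0  ->  a_5 = 0
Truncated series: y(x) = 2 - 6 x^2 + 2 x^4 + O(x^6).

a_0 = 2; a_1 = 0; a_2 = -6; a_3 = 0; a_4 = 2; a_5 = 0


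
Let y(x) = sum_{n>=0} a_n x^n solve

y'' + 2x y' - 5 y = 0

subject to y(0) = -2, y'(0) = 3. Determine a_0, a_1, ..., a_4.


Ansatz: y(x) = sum_{n>=0} a_n x^n, so y'(x) = sum_{n>=1} n a_n x^(n-1) and y''(x) = sum_{n>=2} n(n-1) a_n x^(n-2).
Substitute into P(x) y'' + Q(x) y' + R(x) y = 0 with P(x) = 1, Q(x) = 2x, R(x) = -5, and match powers of x.
Initial conditions: a_0 = -2, a_1 = 3.
Setting the coefficient of each power of x to zero and solving order by order (substituting the coefficients already found):
  x^0: 2 a_2 - 5 a_0 = 0  ->  2 a_2 = 5 a_0 = -10  ->  a_2 = -5
  x^1: 6 a_3 - 3 a_1 = 0  ->  6 a_3 = 3 a_1 = 9  ->  a_3 = 3/2
  x^2: 12 a_4 - a_2 = 0  ->  12 a_4 = a_2 = -5  ->  a_4 = -5/12
Truncated series: y(x) = -2 + 3 x - 5 x^2 + (3/2) x^3 - (5/12) x^4 + O(x^5).

a_0 = -2; a_1 = 3; a_2 = -5; a_3 = 3/2; a_4 = -5/12


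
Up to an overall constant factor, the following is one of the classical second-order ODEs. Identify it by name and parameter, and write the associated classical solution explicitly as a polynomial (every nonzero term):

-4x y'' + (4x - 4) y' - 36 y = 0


All three coefficients share the factor -4; dividing through by -4 gives  x y'' + (1 - x) y' + 9 y = 0.
This matches the Laguerre equation x y'' + (1 - x) y' + n y = 0 with n = 9; the polynomial solution is L_9(x).
With y = sum_k a_k x^k, matching x^k gives (k+1)k a_{k+1} + (k+1) a_{k+1} - k a_k + n a_k = 0, i.e. (k+1)^2 a_{k+1} = (k - n) a_k = (k - 9) a_k. The right side vanishes at k = 9, so the series terminates at degree 9.
Standard normalization L_n(0) = 1 gives a_0 = 1. Work upward with a_{k+1} = (k - 9) a_k / (k+1)^2:
  a_1 = (0 - 9)(1) / 1^2 = -9/1 = -9
  a_2 = (1 - 9)(-9) / 2^2 = 72/4 = 18
  a_3 = (2 - 9)(18) / 3^2 = -126/9 = -14
  a_4 = (3 - 9)(-14) / 4^2 = 84/16 = 21/4
  a_5 = (4 - 9)(21/4) / 5^2 = (-105/4)/25 = -21/20
  a_6 = (5 - 9)(-21/20) / 6^2 = (21/5)/36 = 7/60
  a_7 = (6 - 9)(7/60) / 7^2 = (-7/20)/49 = -1/140
  a_8 = (7 - 9)(-1/140) / 8^2 = (1/70)/64 = 1/4480
  a_9 = (8 - 9)(1/4480) / 9^2 = (-1/4480)/81 = -1/362880
Hence L_9(x) = -x^9/362880 + x^8/4480 - x^7/140 + 7 x^6/60 - 21 x^5/20 + 21 x^4/4 - 14 x^3 + 18 x^2 - 9 x + 1.

L_9(x); series = -x^9/362880 + x^8/4480 - x^7/140 + 7 x^6/60 - 21 x^5/20 + 21 x^4/4 - 14 x^3 + 18 x^2 - 9 x + 1


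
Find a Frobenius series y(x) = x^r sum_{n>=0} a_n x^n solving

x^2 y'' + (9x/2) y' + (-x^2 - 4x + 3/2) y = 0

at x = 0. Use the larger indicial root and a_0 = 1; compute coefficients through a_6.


Write in Frobenius form y'' + (p(x)/x) y' + (q(x)/x^2) y = 0:
  p(x) = 9/2,  q(x) = -x^2 - 4x + 3/2.
Indicial equation: r(r-1) + (9/2) r + (3/2) = 0 -> roots r_1 = -1/2, r_2 = -3.
Take r = r_1 = -1/2. Let y(x) = x^r sum_{n>=0} a_n x^n with a_0 = 1.
Substitute y = x^r sum a_n x^n and match x^{r+n}. The recurrence is
  D(n) a_n - 4 a_{n-1} - 1 a_{n-2} = 0,  where D(n) = (r+n)(r+n-1) + (9/2)(r+n) + (3/2).
  a_n = [4 a_{n-1} + 1 a_{n-2}] / D(n).
Since the indicial polynomial factors as (r - r_1)(r - r_2), D(n) = (r_1 + n - r_1)(r_1 + n - r_2) = n(n + 5/2).
Evaluating step by step (a_0 = 1):
  n = 1: D(1) = 1(1 + 5/2) = 7/2; numerator = 4(1) = 4; a_1 = (4)/(7/2) = 8/7
  n = 2: D(2) = 2(2 + 5/2) = 9; numerator = 4(8/7) + 1(1) = 39/7; a_2 = (39/7)/(9) = 13/21
  n = 3: D(3) = 3(3 + 5/2) = 33/2; numerator = 4(13/21) + 1(8/7) = 76/21; a_3 = (76/21)/(33/2) = 152/693
  n = 4: D(4) = 4(4 + 5/2) = 26; numerator = 4(152/693) + 1(13/21) = 1037/693; a_4 = (1037/693)/(26) = 1037/18018
  n = 5: D(5) = 5(5 + 5/2) = 75/2; numerator = 4(1037/18018) + 1(152/693) = 450/1001; a_5 = (450/1001)/(75/2) = 12/1001
  n = 6: D(6) = 6(6 + 5/2) = 51; numerator = 4(12/1001) + 1(1037/18018) = 1901/18018; a_6 = (1901/18018)/(51) = 1901/918918

r = -1/2; a_0 = 1; a_1 = 8/7; a_2 = 13/21; a_3 = 152/693; a_4 = 1037/18018; a_5 = 12/1001; a_6 = 1901/918918


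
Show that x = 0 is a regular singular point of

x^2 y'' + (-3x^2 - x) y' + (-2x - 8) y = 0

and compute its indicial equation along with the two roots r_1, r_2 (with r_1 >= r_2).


Divide by x^2 to reach normal form y'' + P_1(x) y' + P_2(x) y = 0 with P_1(x) = -3 - 1/x and P_2(x) = -2/x - 8/x^2.
x = 0 is a singular point because the y'-coefficient -3 - 1/x has a pole at x = 0 and the y-coefficient -2/x - 8/x^2 has a pole at x = 0.
It is a regular singular point because x P_1(x) = p(x) = -3x - 1 and x^2 P_2(x) = q(x) = -2x - 8 are polynomials, hence analytic at x = 0.
p(0) = -1,  q(0) = -8.
Indicial equation: r(r-1) + p(0) r + q(0) = 0, i.e. r^2 + (p(0) - 1) r + q(0) = 0, i.e. r^2 - 2 r - 8 = 0.
Discriminant: (-2)^2 - 4(-8) = 36, so r = (2 ± 6)/2.
Solving: r_1 = 4, r_2 = -2.

indicial: r^2 - 2 r - 8 = 0; roots r_1 = 4, r_2 = -2


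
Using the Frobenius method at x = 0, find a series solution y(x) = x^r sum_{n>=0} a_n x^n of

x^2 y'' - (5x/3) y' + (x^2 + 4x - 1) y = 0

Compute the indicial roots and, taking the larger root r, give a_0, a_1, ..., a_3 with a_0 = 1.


Write in Frobenius form y'' + (p(x)/x) y' + (q(x)/x^2) y = 0:
  p(x) = -5/3,  q(x) = x^2 + 4x - 1.
Indicial equation: r(r-1) + (-5/3) r + (-1) = 0 -> roots r_1 = 3, r_2 = -1/3.
Take r = r_1 = 3. Let y(x) = x^r sum_{n>=0} a_n x^n with a_0 = 1.
Substitute y = x^r sum a_n x^n and match x^{r+n}. The recurrence is
  D(n) a_n + 4 a_{n-1} + 1 a_{n-2} = 0,  where D(n) = (r+n)(r+n-1) + (-5/3)(r+n) + (-1).
  a_n = [-4 a_{n-1} - 1 a_{n-2}] / D(n).
Since the indicial polynomial factors as (r - r_1)(r - r_2), D(n) = (r_1 + n - r_1)(r_1 + n - r_2) = n(n + 10/3).
Evaluating step by step (a_0 = 1):
  n = 1: D(1) = 1(1 + 10/3) = 13/3; numerator = -4(1) = -4; a_1 = (-4)/(13/3) = -12/13
  n = 2: D(2) = 2(2 + 10/3) = 32/3; numerator = -4(-12/13) - 1(1) = 35/13; a_2 = (35/13)/(32/3) = 105/416
  n = 3: D(3) = 3(3 + 10/3) = 19; numerator = -4(105/416) - 1(-12/13) = -9/104; a_3 = (-9/104)/(19) = -9/1976

r = 3; a_0 = 1; a_1 = -12/13; a_2 = 105/416; a_3 = -9/1976


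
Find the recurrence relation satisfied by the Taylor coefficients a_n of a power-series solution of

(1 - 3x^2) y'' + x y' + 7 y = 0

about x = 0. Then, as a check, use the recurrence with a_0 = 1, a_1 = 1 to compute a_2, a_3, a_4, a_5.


Substitute y = sum_n a_n x^n.
(1 - 3 x^2) y'' contributes (n+2)(n+1) a_{n+2} - 3 n(n-1) a_n at x^n.
x y'(x) contributes n a_n at x^n.
7 y(x) contributes 7 a_n at x^n.
Matching x^n: (n+2)(n+1) a_{n+2} + (-3 n(n-1) + n + 7) a_n = 0.
Thus a_{n+2} = (3 n(n-1) - n - 7) / ((n+1)(n+2)) * a_n.

Check with a_0 = 1, a_1 = 1 (apply the recurrence for n = 0, 1, 2, 3): a_0 = 1, a_1 = 1, a_2 = -7/2, a_3 = -4/3, a_4 = 7/8, a_5 = -8/15.

a_(n+2) = (3 n(n-1) - n - 7) / ((n+1)(n+2)) * a_n; check: a_0 = 1, a_1 = 1, a_2 = -7/2, a_3 = -4/3, a_4 = 7/8, a_5 = -8/15


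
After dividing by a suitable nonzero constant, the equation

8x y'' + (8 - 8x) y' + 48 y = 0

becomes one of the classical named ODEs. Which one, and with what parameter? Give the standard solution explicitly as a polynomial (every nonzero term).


All three coefficients share the factor 8; dividing through by 8 gives  x y'' + (1 - x) y' + 6 y = 0.
This matches the Laguerre equation x y'' + (1 - x) y' + n y = 0 with n = 6; the polynomial solution is L_6(x).
With y = sum_k a_k x^k, matching x^k gives (k+1)k a_{k+1} + (k+1) a_{k+1} - k a_k + n a_k = 0, i.e. (k+1)^2 a_{k+1} = (k - n) a_k = (k - 6) a_k. The right side vanishes at k = 6, so the series terminates at degree 6.
Standard normalization L_n(0) = 1 gives a_0 = 1. Work upward with a_{k+1} = (k - 6) a_k / (k+1)^2:
  a_1 = (0 - 6)(1) / 1^2 = -6/1 = -6
  a_2 = (1 - 6)(-6) / 2^2 = 30/4 = 15/2
  a_3 = (2 - 6)(15/2) / 3^2 = -30/9 = -10/3
  a_4 = (3 - 6)(-10/3) / 4^2 = 10/16 = 5/8
  a_5 = (4 - 6)(5/8) / 5^2 = (-5/4)/25 = -1/20
  a_6 = (5 - 6)(-1/20) / 6^2 = (1/20)/36 = 1/720
Hence L_6(x) = x^6/720 - x^5/20 + 5 x^4/8 - 10 x^3/3 + 15 x^2/2 - 6 x + 1.

L_6(x); series = x^6/720 - x^5/20 + 5 x^4/8 - 10 x^3/3 + 15 x^2/2 - 6 x + 1


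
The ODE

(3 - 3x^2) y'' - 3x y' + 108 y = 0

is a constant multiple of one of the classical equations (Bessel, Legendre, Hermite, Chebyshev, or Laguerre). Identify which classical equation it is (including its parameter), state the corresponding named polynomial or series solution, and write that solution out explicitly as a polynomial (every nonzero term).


All three coefficients share the factor 3; dividing through by 3 gives  (1 - x^2) y'' - x y' + 36 y = 0.
This matches the Chebyshev equation (1 - x^2) y'' - x y' + n^2 y = 0 (note the -x y' term, not -2x y') with n^2 = 36, so n = 6; the polynomial solution is T_6(x).
With y = sum_k a_k x^k, matching x^k gives (k+2)(k+1) a_{k+2} = (k^2 - n^2) a_k = (k - 6)(k + 6) a_k. The right side vanishes at k = 6, so the series with the parity of 6 terminates at degree 6.
Standard normalization: leading coefficient of T_n is 2^(n-1), so a_6 = 2^5 = 32. Work downward with a_k = (k+1)(k+2) a_{k+2} / ((k - 6)(k + 6)):
  a_4 = (5)(6)(32) / ((4 - 6)(4 + 6)) = 960/(-20) = -48
  a_2 = (3)(4)(-48) / ((2 - 6)(2 + 6)) = -576/(-32) = 18
  a_0 = (1)(2)(18) / ((0 - 6)(0 + 6)) = 36/(-36) = -1
Hence T_6(x) = 32 x^6 - 48 x^4 + 18 x^2 - 1.

T_6(x); series = 32 x^6 - 48 x^4 + 18 x^2 - 1


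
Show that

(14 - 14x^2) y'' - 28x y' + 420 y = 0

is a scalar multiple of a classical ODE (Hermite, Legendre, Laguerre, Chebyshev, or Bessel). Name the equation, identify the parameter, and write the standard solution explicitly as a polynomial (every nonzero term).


All three coefficients share the factor 14; dividing through by 14 gives  (1 - x^2) y'' - 2x y' + 30 y = 0.
This matches the Legendre equation (1 - x^2) y'' - 2x y' + n(n+1) y = 0 (note the -2x y' term) with n(n+1) = 30, so n = 5; the polynomial solution is P_5(x).
With y = sum_k a_k x^k, matching x^k gives (k+2)(k+1) a_{k+2} = [k(k+1) - n(n+1)] a_k = (k - 5)(k + 6) a_k. The right side vanishes at k = 5, so the series with the parity of 5 terminates at degree 5.
Standard normalization (P_n(1) = 1): leading coefficient (2n)!/(2^n (n!)^2) = 3628800/(32*14400) = 63/8, so a_5 = 63/8. Work downward with a_k = (k+1)(k+2) a_{k+2} / ((k - 5)(k + 6)):
  a_3 = (4)(5)(63/8) / ((3 - 5)(3 + 6)) = (315/2)/(-18) = -35/4
  a_1 = (2)(3)(-35/4) / ((1 - 5)(1 + 6)) = (-105/2)/(-28) = 15/8
Hence P_5(x) = 63 x^5/8 - 35 x^3/4 + 15 x/8.

P_5(x); series = 63 x^5/8 - 35 x^3/4 + 15 x/8


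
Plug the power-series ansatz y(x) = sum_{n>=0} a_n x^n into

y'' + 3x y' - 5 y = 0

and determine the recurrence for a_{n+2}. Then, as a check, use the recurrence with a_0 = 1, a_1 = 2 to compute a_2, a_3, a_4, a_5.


Substitute y = sum_n a_n x^n.
y''(x) has coefficient (n+2)(n+1) a_{n+2} at x^n;
3 x y'(x) has coefficient 3 n a_n at x^n (shift);
-5 y(x) has coefficient -5 a_n at x^n.
Matching x^n: (n+2)(n+1) a_{n+2} + (3n - 5) a_n = 0.
Thus a_{n+2} = (-3n + 5) / ((n+1)(n+2)) * a_n.

Check with a_0 = 1, a_1 = 2 (apply the recurrence for n = 0, 1, 2, 3): a_0 = 1, a_1 = 2, a_2 = 5/2, a_3 = 2/3, a_4 = -5/24, a_5 = -2/15.

a_(n+2) = (-3n + 5) / ((n+1)(n+2)) * a_n; check: a_0 = 1, a_1 = 2, a_2 = 5/2, a_3 = 2/3, a_4 = -5/24, a_5 = -2/15


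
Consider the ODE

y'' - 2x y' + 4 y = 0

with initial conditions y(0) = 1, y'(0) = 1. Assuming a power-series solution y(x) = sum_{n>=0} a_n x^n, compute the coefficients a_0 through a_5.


Ansatz: y(x) = sum_{n>=0} a_n x^n, so y'(x) = sum_{n>=1} n a_n x^(n-1) and y''(x) = sum_{n>=2} n(n-1) a_n x^(n-2).
Substitute into P(x) y'' + Q(x) y' + R(x) y = 0 with P(x) = 1, Q(x) = -2x, R(x) = 4, and match powers of x.
Initial conditions: a_0 = 1, a_1 = 1.
Setting the coefficient of each power of x to zero and solving order by order (substituting the coefficients already found):
  x^0: 2 a_2 + 4 a_0 = 0  ->  2 a_2 = -4 a_0 = -4  ->  a_2 = -2
  x^1: 6 a_3 + 2 a_1 = 0  ->  6 a_3 = -2 a_1 = -2  ->  a_3 = -1/3
  x^2: 12 a_4 = 0  ->  a_4 = 0
  x^3: 20 a_5 - 2 a_3 = 0  ->  20 a_5 = 2 a_3 = -2/3  ->  a_5 = -1/30
Truncated series: y(x) = 1 + x - 2 x^2 - (1/3) x^3 - (1/30) x^5 + O(x^6).

a_0 = 1; a_1 = 1; a_2 = -2; a_3 = -1/3; a_4 = 0; a_5 = -1/30


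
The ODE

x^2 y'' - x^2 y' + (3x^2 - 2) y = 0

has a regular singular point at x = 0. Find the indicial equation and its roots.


Divide by x^2 to reach normal form y'' + P_1(x) y' + P_2(x) y = 0 with P_1(x) = -1 and P_2(x) = 3 - 2/x^2.
x = 0 is a singular point because the y-coefficient 3 - 2/x^2 has a pole at x = 0.
It is a regular singular point because x P_1(x) = p(x) = -x and x^2 P_2(x) = q(x) = 3x^2 - 2 are polynomials, hence analytic at x = 0.
p(0) = 0,  q(0) = -2.
Indicial equation: r(r-1) + p(0) r + q(0) = 0, i.e. r^2 + (p(0) - 1) r + q(0) = 0, i.e. r^2 - 1 r - 2 = 0.
Discriminant: (-1)^2 - 4(-2) = 9, so r = (1 ± 3)/2.
Solving: r_1 = 2, r_2 = -1.

indicial: r^2 - 1 r - 2 = 0; roots r_1 = 2, r_2 = -1


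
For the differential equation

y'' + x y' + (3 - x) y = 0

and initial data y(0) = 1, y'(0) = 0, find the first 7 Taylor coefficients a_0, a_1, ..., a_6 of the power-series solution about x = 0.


Ansatz: y(x) = sum_{n>=0} a_n x^n, so y'(x) = sum_{n>=1} n a_n x^(n-1) and y''(x) = sum_{n>=2} n(n-1) a_n x^(n-2).
Substitute into P(x) y'' + Q(x) y' + R(x) y = 0 with P(x) = 1, Q(x) = x, R(x) = 3 - x, and match powers of x.
Initial conditions: a_0 = 1, a_1 = 0.
Setting the coefficient of each power of x to zero and solving order by order (substituting the coefficients already found):
  x^0: 2 a_2 + 3 a_0 = 0  ->  2 a_2 = -3 a_0 = -3  ->  a_2 = -3/2
  x^1: 6 a_3 + 4 a_1 - a_0 = 0  ->  6 a_3 = -4 a_1 + a_0 = 1  ->  a_3 = 1/6
  x^2: 12 a_4 + 5 a_2 - a_1 = 0  ->  12 a_4 = -5 a_2 + a_1 = 15/2  ->  a_4 = 5/8
  x^3: 20 a_5 + 6 a_3 - a_2 = 0  ->  20 a_5 = -6 a_3 + a_2 = -5/2  ->  a_5 = -1/8
  x^4: 30 a_6 + 7 a_4 - a_3 = 0  ->  30 a_6 = -7 a_4 + a_3 = -101/24  ->  a_6 = -101/720
Truncated series: y(x) = 1 - (3/2) x^2 + (1/6) x^3 + (5/8) x^4 - (1/8) x^5 - (101/720) x^6 + O(x^7).

a_0 = 1; a_1 = 0; a_2 = -3/2; a_3 = 1/6; a_4 = 5/8; a_5 = -1/8; a_6 = -101/720


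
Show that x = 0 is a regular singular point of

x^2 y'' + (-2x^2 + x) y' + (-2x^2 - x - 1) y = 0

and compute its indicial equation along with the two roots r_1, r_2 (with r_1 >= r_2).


Divide by x^2 to reach normal form y'' + P_1(x) y' + P_2(x) y = 0 with P_1(x) = -2 + 1/x and P_2(x) = -2 - 1/x - 1/x^2.
x = 0 is a singular point because the y'-coefficient -2 + 1/x has a pole at x = 0 and the y-coefficient -2 - 1/x - 1/x^2 has a pole at x = 0.
It is a regular singular point because x P_1(x) = p(x) = 1 - 2x and x^2 P_2(x) = q(x) = -2x^2 - x - 1 are polynomials, hence analytic at x = 0.
p(0) = 1,  q(0) = -1.
Indicial equation: r(r-1) + p(0) r + q(0) = 0, i.e. r^2 + (p(0) - 1) r + q(0) = 0, i.e. r^2 - 1 = 0.
Discriminant: (0)^2 - 4(-1) = 4, so r = (0 ± 2)/2.
Solving: r_1 = 1, r_2 = -1.

indicial: r^2 - 1 = 0; roots r_1 = 1, r_2 = -1


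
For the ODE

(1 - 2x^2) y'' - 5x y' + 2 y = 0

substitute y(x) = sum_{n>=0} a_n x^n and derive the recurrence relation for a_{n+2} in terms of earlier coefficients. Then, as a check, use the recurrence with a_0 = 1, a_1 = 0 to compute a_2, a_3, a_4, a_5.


Substitute y = sum_n a_n x^n.
(1 - 2 x^2) y'' contributes (n+2)(n+1) a_{n+2} - 2 n(n-1) a_n at x^n.
-5 x y'(x) contributes -5 n a_n at x^n.
2 y(x) contributes 2 a_n at x^n.
Matching x^n: (n+2)(n+1) a_{n+2} + (-2 n(n-1) - 5 n + 2) a_n = 0.
Thus a_{n+2} = (2 n(n-1) + 5 n - 2) / ((n+1)(n+2)) * a_n.

Check with a_0 = 1, a_1 = 0 (apply the recurrence for n = 0, 1, 2, 3): a_0 = 1, a_1 = 0, a_2 = -1, a_3 = 0, a_4 = -1, a_5 = 0.

a_(n+2) = (2 n(n-1) + 5 n - 2) / ((n+1)(n+2)) * a_n; check: a_0 = 1, a_1 = 0, a_2 = -1, a_3 = 0, a_4 = -1, a_5 = 0


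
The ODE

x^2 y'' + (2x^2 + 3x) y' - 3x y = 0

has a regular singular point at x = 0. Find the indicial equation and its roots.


Divide by x^2 to reach normal form y'' + P_1(x) y' + P_2(x) y = 0 with P_1(x) = 2 + 3/x and P_2(x) = -3/x.
x = 0 is a singular point because the y'-coefficient 2 + 3/x has a pole at x = 0 and the y-coefficient -3/x has a pole at x = 0.
It is a regular singular point because x P_1(x) = p(x) = 2x + 3 and x^2 P_2(x) = q(x) = -3x are polynomials, hence analytic at x = 0.
p(0) = 3,  q(0) = 0.
Indicial equation: r(r-1) + p(0) r + q(0) = 0, i.e. r^2 + (p(0) - 1) r + q(0) = 0, i.e. r^2 + 2 r = 0.
Discriminant: (2)^2 - 4(0) = 4, so r = (-2 ± 2)/2.
Solving: r_1 = 0, r_2 = -2.

indicial: r^2 + 2 r = 0; roots r_1 = 0, r_2 = -2


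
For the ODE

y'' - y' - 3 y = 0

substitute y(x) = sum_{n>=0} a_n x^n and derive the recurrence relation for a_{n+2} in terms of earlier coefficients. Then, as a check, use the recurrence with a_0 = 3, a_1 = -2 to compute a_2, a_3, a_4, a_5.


Substitute y = sum_n a_n x^n.
y''(x) has coefficient (n+2)(n+1) a_{n+2} at x^n;
-y'(x) has coefficient -(n+1) a_{n+1} at x^n;
-3 y(x) has coefficient -3 a_n at x^n.
Matching x^n: (n+2)(n+1) a_{n+2} - (n+1) a_{n+1} - 3 a_n = 0.
Thus a_{n+2} = [(n+1) a_{n+1} + 3 a_n] / ((n+1)(n+2)).

Check with a_0 = 3, a_1 = -2 (apply the recurrence for n = 0, 1, 2, 3): a_0 = 3, a_1 = -2, a_2 = 7/2, a_3 = 1/6, a_4 = 11/12, a_5 = 5/24.

a_(n+2) = [(n+1) a_(n+1) + 3 a_n] / ((n+1)(n+2)); check: a_0 = 3, a_1 = -2, a_2 = 7/2, a_3 = 1/6, a_4 = 11/12, a_5 = 5/24


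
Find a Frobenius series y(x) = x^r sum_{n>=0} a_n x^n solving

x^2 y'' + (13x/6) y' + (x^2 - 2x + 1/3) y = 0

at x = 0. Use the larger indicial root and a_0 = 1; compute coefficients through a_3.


Write in Frobenius form y'' + (p(x)/x) y' + (q(x)/x^2) y = 0:
  p(x) = 13/6,  q(x) = x^2 - 2x + 1/3.
Indicial equation: r(r-1) + (13/6) r + (1/3) = 0 -> roots r_1 = -1/2, r_2 = -2/3.
Take r = r_1 = -1/2. Let y(x) = x^r sum_{n>=0} a_n x^n with a_0 = 1.
Substitute y = x^r sum a_n x^n and match x^{r+n}. The recurrence is
  D(n) a_n - 2 a_{n-1} + 1 a_{n-2} = 0,  where D(n) = (r+n)(r+n-1) + (13/6)(r+n) + (1/3).
  a_n = [2 a_{n-1} - 1 a_{n-2}] / D(n).
Since the indicial polynomial factors as (r - r_1)(r - r_2), D(n) = (r_1 + n - r_1)(r_1 + n - r_2) = n(n + 1/6).
Evaluating step by step (a_0 = 1):
  n = 1: D(1) = 1(1 + 1/6) = 7/6; numerator = 2(1) = 2; a_1 = (2)/(7/6) = 12/7
  n = 2: D(2) = 2(2 + 1/6) = 13/3; numerator = 2(12/7) - 1(1) = 17/7; a_2 = (17/7)/(13/3) = 51/91
  n = 3: D(3) = 3(3 + 1/6) = 19/2; numerator = 2(51/91) - 1(12/7) = -54/91; a_3 = (-54/91)/(19/2) = -108/1729

r = -1/2; a_0 = 1; a_1 = 12/7; a_2 = 51/91; a_3 = -108/1729


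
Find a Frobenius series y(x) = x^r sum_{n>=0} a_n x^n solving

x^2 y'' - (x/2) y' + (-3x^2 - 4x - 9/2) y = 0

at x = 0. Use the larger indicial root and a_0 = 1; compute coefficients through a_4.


Write in Frobenius form y'' + (p(x)/x) y' + (q(x)/x^2) y = 0:
  p(x) = -1/2,  q(x) = -3x^2 - 4x - 9/2.
Indicial equation: r(r-1) + (-1/2) r + (-9/2) = 0 -> roots r_1 = 3, r_2 = -3/2.
Take r = r_1 = 3. Let y(x) = x^r sum_{n>=0} a_n x^n with a_0 = 1.
Substitute y = x^r sum a_n x^n and match x^{r+n}. The recurrence is
  D(n) a_n - 4 a_{n-1} - 3 a_{n-2} = 0,  where D(n) = (r+n)(r+n-1) + (-1/2)(r+n) + (-9/2).
  a_n = [4 a_{n-1} + 3 a_{n-2}] / D(n).
Since the indicial polynomial factors as (r - r_1)(r - r_2), D(n) = (r_1 + n - r_1)(r_1 + n - r_2) = n(n + 9/2).
Evaluating step by step (a_0 = 1):
  n = 1: D(1) = 1(1 + 9/2) = 11/2; numerator = 4(1) = 4; a_1 = (4)/(11/2) = 8/11
  n = 2: D(2) = 2(2 + 9/2) = 13; numerator = 4(8/11) + 3(1) = 65/11; a_2 = (65/11)/(13) = 5/11
  n = 3: D(3) = 3(3 + 9/2) = 45/2; numerator = 4(5/11) + 3(8/11) = 4; a_3 = (4)/(45/2) = 8/45
  n = 4: D(4) = 4(4 + 9/2) = 34; numerator = 4(8/45) + 3(5/11) = 1027/495; a_4 = (1027/495)/(34) = 1027/16830

r = 3; a_0 = 1; a_1 = 8/11; a_2 = 5/11; a_3 = 8/45; a_4 = 1027/16830
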